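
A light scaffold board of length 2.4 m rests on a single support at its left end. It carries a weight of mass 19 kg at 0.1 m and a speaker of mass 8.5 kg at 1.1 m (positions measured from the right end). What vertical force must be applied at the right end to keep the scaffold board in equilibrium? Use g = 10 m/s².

F ≈ 228 N

About the left end:
Weight: 19 × 10 = 190 N down at 0.1 m → arm 2.3 m, τ = 190 × 2.3 = 437 N·m clockwise.
Speaker: 8.5 × 10 = 85 N down at 1.1 m → arm 1.3 m, τ = 85 × 1.3 = 110.5 N·m clockwise.
Net moment of the loads = 547.5 N·m clockwise.
The upward force F acts at the right end, arm 2.4 m, giving F × 2.4 counterclockwise.
Balancing moments: F × 2.4 = 547.5, giving F = 547.5 / 2.4 = 228 N.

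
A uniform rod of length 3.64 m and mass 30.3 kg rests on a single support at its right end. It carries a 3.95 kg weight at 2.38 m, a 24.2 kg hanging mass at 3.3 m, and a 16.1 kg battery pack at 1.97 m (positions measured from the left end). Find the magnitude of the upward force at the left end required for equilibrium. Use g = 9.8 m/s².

Taking torques about the right end:
Beam weight: 30.3 × 9.8 = 296.9 N down at 1.82 m → arm 1.82 m, τ = 296.9 × 1.82 = 540.4 N·m counterclockwise.
Weight: 3.95 × 9.8 = 38.71 N down at 2.38 m → arm 1.26 m, τ = 38.71 × 1.26 = 48.77 N·m counterclockwise.
Hanging mass: 24.2 × 9.8 = 237.2 N down at 3.3 m → arm 0.34 m, τ = 237.2 × 0.34 = 80.65 N·m counterclockwise.
Battery pack: 16.1 × 9.8 = 157.8 N down at 1.97 m → arm 1.67 m, τ = 157.8 × 1.67 = 263.5 N·m counterclockwise.
Net moment of the loads = 933.3 N·m counterclockwise.
The upward force F acts at the left end, arm 3.64 m, giving F × 3.64 clockwise.
For rotational equilibrium, F × 3.64 = 933.3, so F = 933.3 / 3.64 = 256 N.

F ≈ 256 N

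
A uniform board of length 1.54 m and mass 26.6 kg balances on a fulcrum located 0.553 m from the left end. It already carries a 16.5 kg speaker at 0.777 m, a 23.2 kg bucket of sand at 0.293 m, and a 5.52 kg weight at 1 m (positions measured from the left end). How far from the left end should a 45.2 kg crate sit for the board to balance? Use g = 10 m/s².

Sum moments about the fulcrum (at 0.553 m from the left end) (the support reaction has zero arm there).
Beam weight: 26.6 × 10 = 266 N down at 0.77 m → arm 0.217 m, τ = 266 × 0.217 = 57.72 N·m clockwise.
Speaker: 16.5 × 10 = 165 N down at 0.777 m → arm 0.224 m, τ = 165 × 0.224 = 36.96 N·m clockwise.
Bucket of sand: 23.2 × 10 = 232 N down at 0.293 m → arm 0.26 m, τ = 232 × 0.26 = 60.32 N·m counterclockwise.
Weight: 5.52 × 10 = 55.2 N down at 1 m → arm 0.447 m, τ = 55.2 × 0.447 = 24.67 N·m clockwise.
Net moment of existing loads = 59.03 N·m clockwise.
The crate weighs 45.2 × 10 = 452 N and must supply an equal counterclockwise moment, so its lever arm about the fulcrum is 59.03 / 452 = 0.131 m.
That puts it at 0.553 − 0.131 = 0.422 m from the left end.

x ≈ 0.422 m from the left end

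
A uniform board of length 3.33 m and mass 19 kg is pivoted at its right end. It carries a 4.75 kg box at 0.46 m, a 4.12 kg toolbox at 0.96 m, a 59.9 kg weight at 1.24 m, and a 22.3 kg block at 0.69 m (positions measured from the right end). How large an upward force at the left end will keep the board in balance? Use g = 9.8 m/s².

About the right end:
Beam weight: 19 × 9.8 = 186.2 N down at 1.665 m → arm 1.665 m, τ = 186.2 × 1.665 = 310 N·m counterclockwise.
Box: 4.75 × 9.8 = 46.55 N down at 0.46 m → arm 0.46 m, τ = 46.55 × 0.46 = 21.41 N·m counterclockwise.
Toolbox: 4.12 × 9.8 = 40.38 N down at 0.96 m → arm 0.96 m, τ = 40.38 × 0.96 = 38.76 N·m counterclockwise.
Weight: 59.9 × 9.8 = 587 N down at 1.24 m → arm 1.24 m, τ = 587 × 1.24 = 727.9 N·m counterclockwise.
Block: 22.3 × 9.8 = 218.5 N down at 0.69 m → arm 0.69 m, τ = 218.5 × 0.69 = 150.8 N·m counterclockwise.
Net moment of the loads = 1249 N·m counterclockwise.
The upward force F acts at the left end, arm 3.33 m, giving F × 3.33 clockwise.
Στ = 0 ⇒ F × 3.33 = 1249 ⇒ F = 1249 / 3.33 = 375 N.

F ≈ 375 N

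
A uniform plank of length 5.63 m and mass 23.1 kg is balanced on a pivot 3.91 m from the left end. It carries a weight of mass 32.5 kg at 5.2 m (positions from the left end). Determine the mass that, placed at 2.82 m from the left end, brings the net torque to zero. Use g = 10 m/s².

Sum moments about the pivot (at 3.91 m from the left end) (the support reaction has zero arm there).
Beam weight: 23.1 × 10 = 231 N down at 2.815 m → arm 1.095 m, τ = 231 × 1.095 = 252.9 N·m counterclockwise.
Weight: 32.5 × 10 = 325 N down at 5.2 m → arm 1.29 m, τ = 325 × 1.29 = 419.2 N·m clockwise.
Net moment of known loads = 166.3 N·m clockwise.
An unknown mass m at 2.82 m has arm 1.09 m; its moment is m·g·1.09 counterclockwise.
For rotational equilibrium, m × 10 × 1.09 = 166.3, so m = 166.3 / (10 × 1.09) = 15.3 kg.

m ≈ 15.3 kg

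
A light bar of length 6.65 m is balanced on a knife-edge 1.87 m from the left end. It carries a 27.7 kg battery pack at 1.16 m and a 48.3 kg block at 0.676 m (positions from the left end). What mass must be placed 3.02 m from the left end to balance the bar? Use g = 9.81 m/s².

m ≈ 67.2 kg

Take moments about the knife-edge (at 1.87 m from the left end).
Battery pack: 27.7 × 9.81 = 271.7 N down at 1.16 m → arm 0.71 m, τ = 271.7 × 0.71 = 192.9 N·m counterclockwise.
Block: 48.3 × 9.81 = 473.8 N down at 0.676 m → arm 1.194 m, τ = 473.8 × 1.194 = 565.7 N·m counterclockwise.
Net moment of known loads = 758.6 N·m counterclockwise.
An unknown mass m at 3.02 m has arm 1.15 m; its moment is m·g·1.15 clockwise.
Balancing moments: m × 9.81 × 1.15 = 758.6, giving m = 758.6 / (9.81 × 1.15) = 67.2 kg.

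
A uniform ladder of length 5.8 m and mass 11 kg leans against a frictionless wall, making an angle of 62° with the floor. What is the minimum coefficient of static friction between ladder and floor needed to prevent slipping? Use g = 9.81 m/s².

μ_min ≈ 0.266

Sum moments about the foot of the ladder (the floor normal and friction both act there and drop out).
Ladder weight 11×9.81 = 107.9 N acts at 2.9 m along the ladder; its horizontal arm is 2.9·cos62° = 1.361 m → τ = 146.9 N·m clockwise.
Wall normal N acts horizontally at the top; its moment arm is the height L sinθ = 5.8·sin62° = 5.121 m, counterclockwise.
Στ = 0 ⇒ N × 5.121 = 146.9 ⇒ N = 28.69 N.
ΣFx = 0 ⇒ f = N_wall = 28.69 N. ΣFy = 0 ⇒ N_floor = 107.9 N.
μ_min = f / N_floor = 28.69 / 107.9 = 0.266.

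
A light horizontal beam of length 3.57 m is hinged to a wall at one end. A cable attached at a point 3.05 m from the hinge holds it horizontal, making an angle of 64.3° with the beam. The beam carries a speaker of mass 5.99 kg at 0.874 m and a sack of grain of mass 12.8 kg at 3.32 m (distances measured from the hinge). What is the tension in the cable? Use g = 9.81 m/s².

T ≈ 170 N

Taking torques about the hinge:
Speaker: 5.99 × 9.81 = 58.76 N down at 0.874 m → arm 0.874 m, τ = 58.76 × 0.874 = 51.36 N·m clockwise.
Sack of grain: 12.8 × 9.81 = 125.6 N down at 3.32 m → arm 3.32 m, τ = 125.6 × 3.32 = 417 N·m clockwise.
Total clockwise load moment = 468.4 N·m.
The cable tension T acts at 3.05 m; only its component perpendicular to the beam, T sinθ, produces torque. sin 64.3° = 0.9011.
Balancing moments: T × 3.05 × 0.9011 = 468.4, giving T = 468.4 / 2.748 = 170 N.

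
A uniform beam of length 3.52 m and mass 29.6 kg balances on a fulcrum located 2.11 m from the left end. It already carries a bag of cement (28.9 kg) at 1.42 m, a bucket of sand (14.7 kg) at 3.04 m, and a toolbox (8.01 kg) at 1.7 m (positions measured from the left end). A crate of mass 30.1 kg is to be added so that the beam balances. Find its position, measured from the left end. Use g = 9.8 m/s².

Taking torques about the fulcrum (at 2.11 m from the left end):
Beam weight: 29.6 × 9.8 = 290.1 N down at 1.76 m → arm 0.35 m, τ = 290.1 × 0.35 = 101.5 N·m counterclockwise.
Bag of cement: 28.9 × 9.8 = 283.2 N down at 1.42 m → arm 0.69 m, τ = 283.2 × 0.69 = 195.4 N·m counterclockwise.
Bucket of sand: 14.7 × 9.8 = 144.1 N down at 3.04 m → arm 0.93 m, τ = 144.1 × 0.93 = 134 N·m clockwise.
Toolbox: 8.01 × 9.8 = 78.5 N down at 1.7 m → arm 0.41 m, τ = 78.5 × 0.41 = 32.18 N·m counterclockwise.
Net moment of existing loads = 195.1 N·m counterclockwise.
The crate weighs 30.1 × 9.8 = 295 N and must supply an equal clockwise moment, so its lever arm about the fulcrum is 195.1 / 295 = 0.661 m.
That puts it at 2.11 + 0.661 = 2.77 m from the left end.

x ≈ 2.77 m from the left end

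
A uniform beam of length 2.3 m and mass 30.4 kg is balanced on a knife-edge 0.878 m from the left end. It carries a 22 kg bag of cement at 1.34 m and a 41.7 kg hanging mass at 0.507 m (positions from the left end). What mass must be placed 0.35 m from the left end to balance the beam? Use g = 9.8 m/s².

Choose the knife-edge (at 0.878 m from the left end) as the axis so the support reaction has zero arm there.
Beam weight: 30.4 × 9.8 = 297.9 N down at 1.15 m → arm 0.272 m, τ = 297.9 × 0.272 = 81.03 N·m clockwise.
Bag of cement: 22 × 9.8 = 215.6 N down at 1.34 m → arm 0.462 m, τ = 215.6 × 0.462 = 99.61 N·m clockwise.
Hanging mass: 41.7 × 9.8 = 408.7 N down at 0.507 m → arm 0.371 m, τ = 408.7 × 0.371 = 151.6 N·m counterclockwise.
Net moment of known loads = 29.04 N·m clockwise.
An unknown mass m at 0.35 m has arm 0.528 m; its moment is m·g·0.528 counterclockwise.
Στ = 0 ⇒ m × 9.8 × 0.528 = 29.04 ⇒ m = 29.04 / (9.8 × 0.528) = 5.61 kg.

m ≈ 5.61 kg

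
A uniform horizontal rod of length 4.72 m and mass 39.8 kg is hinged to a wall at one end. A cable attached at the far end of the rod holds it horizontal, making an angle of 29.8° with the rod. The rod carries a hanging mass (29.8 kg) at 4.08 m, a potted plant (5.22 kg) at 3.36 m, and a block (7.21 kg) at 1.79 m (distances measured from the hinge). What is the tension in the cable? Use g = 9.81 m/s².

Take moments about the hinge.
Beam weight: 39.8 × 9.81 = 390.4 N down at 2.36 m → arm 2.36 m, τ = 390.4 × 2.36 = 921.3 N·m clockwise.
Hanging mass: 29.8 × 9.81 = 292.3 N down at 4.08 m → arm 4.08 m, τ = 292.3 × 4.08 = 1193 N·m clockwise.
Potted plant: 5.22 × 9.81 = 51.21 N down at 3.36 m → arm 3.36 m, τ = 51.21 × 3.36 = 172.1 N·m clockwise.
Block: 7.21 × 9.81 = 70.73 N down at 1.79 m → arm 1.79 m, τ = 70.73 × 1.79 = 126.6 N·m clockwise.
Total clockwise load moment = 2413 N·m.
The cable tension T acts at 4.72 m; only its component perpendicular to the rod, T sinθ, produces torque. sin 29.8° = 0.497.
Setting net torque to zero: T × 4.72 × 0.497 = 2413 → T = 2413 / 2.346 = 1030 N.

T ≈ 1030 N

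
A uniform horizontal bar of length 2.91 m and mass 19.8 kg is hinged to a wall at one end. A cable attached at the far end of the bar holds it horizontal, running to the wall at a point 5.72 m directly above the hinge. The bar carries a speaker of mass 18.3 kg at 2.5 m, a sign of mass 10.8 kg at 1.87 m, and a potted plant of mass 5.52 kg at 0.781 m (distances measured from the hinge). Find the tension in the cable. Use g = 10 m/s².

Taking torques about the hinge:
Beam weight: 19.8 × 10 = 198 N down at 1.455 m → arm 1.455 m, τ = 198 × 1.455 = 288.1 N·m clockwise.
Speaker: 18.3 × 10 = 183 N down at 2.5 m → arm 2.5 m, τ = 183 × 2.5 = 457.5 N·m clockwise.
Sign: 10.8 × 10 = 108 N down at 1.87 m → arm 1.87 m, τ = 108 × 1.87 = 202 N·m clockwise.
Potted plant: 5.52 × 10 = 55.2 N down at 0.781 m → arm 0.781 m, τ = 55.2 × 0.781 = 43.11 N·m clockwise.
Total clockwise load moment = 990.7 N·m.
The cable tension T acts at 2.91 m; only its component perpendicular to the bar, T sinθ, produces torque. sinθ = h/√(h²+d²) = 5.72/√(5.72²+2.91²) = 0.8913.
Setting net torque to zero: T × 2.91 × 0.8913 = 990.7 → T = 990.7 / 2.594 = 382 N.

T ≈ 382 N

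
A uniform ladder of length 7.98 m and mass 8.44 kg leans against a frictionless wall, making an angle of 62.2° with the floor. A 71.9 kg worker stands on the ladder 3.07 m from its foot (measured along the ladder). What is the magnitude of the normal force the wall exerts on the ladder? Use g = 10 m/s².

Taking torques about the foot of the ladder:
Ladder weight 8.44×10 = 84.4 N acts at 3.99 m along the ladder; its horizontal arm is 3.99·cos62.2° = 1.861 m → τ = 157.1 N·m clockwise.
Worker: 71.9×10 = 719 N at 3.07 m → arm 1.432 m → τ = 1030 N·m clockwise.
Wall normal N acts horizontally at the top; its moment arm is the height L sinθ = 7.98·sin62.2° = 7.059 m, counterclockwise.
Balancing moments: N × 7.059 = 1187, giving N = 168 N.

N_wall ≈ 168 N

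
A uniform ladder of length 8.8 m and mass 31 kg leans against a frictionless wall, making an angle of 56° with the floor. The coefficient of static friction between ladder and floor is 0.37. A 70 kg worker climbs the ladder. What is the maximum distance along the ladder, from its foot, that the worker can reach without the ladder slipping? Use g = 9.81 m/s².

d ≈ 5.02 m

About the foot of the ladder:
Ladder weight 31×9.81 = 304.1 N acts at 4.4 m along the ladder; its horizontal arm is 4.4·cos56° = 2.46 m → τ = 748.1 N·m clockwise.
Worker weight 70×9.81 = 686.7 N at distance d → arm d·cos56° → τ = 686.7·d·0.5592 clockwise.
Wall normal N at the top has arm L sinθ = 7.296 m counterclockwise, so Στ = 0 gives N·7.296 = 748.1 + 384·d.
ΣFy = 0 ⇒ N_floor = 990.8 N, so the maximum friction is μ_s·N_floor = 0.37×990.8 = 366.6 N. ΣFx = 0 ⇒ N_wall = f, so at the slipping point N = 366.6 N.
Substituting: 366.6×7.296 = 748.1 + 384·d ⇒ d = (2675 − 748.1) / 384 = 5.02 m.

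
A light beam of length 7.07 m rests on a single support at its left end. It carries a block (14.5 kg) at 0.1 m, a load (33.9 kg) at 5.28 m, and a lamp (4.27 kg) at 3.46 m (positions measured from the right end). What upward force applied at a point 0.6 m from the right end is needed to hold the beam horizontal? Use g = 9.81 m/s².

About the left end:
Block: 14.5 × 9.81 = 142.2 N down at 0.1 m → arm 6.97 m, τ = 142.2 × 6.97 = 991.1 N·m clockwise.
Load: 33.9 × 9.81 = 332.6 N down at 5.28 m → arm 1.79 m, τ = 332.6 × 1.79 = 595.4 N·m clockwise.
Lamp: 4.27 × 9.81 = 41.89 N down at 3.46 m → arm 3.61 m, τ = 41.89 × 3.61 = 151.2 N·m clockwise.
Net moment of the loads = 1738 N·m clockwise.
The upward force F acts at a point 0.6 m from the right end, arm 6.47 m, giving F × 6.47 counterclockwise.
For rotational equilibrium, F × 6.47 = 1738, so F = 1738 / 6.47 = 269 N.

F ≈ 269 N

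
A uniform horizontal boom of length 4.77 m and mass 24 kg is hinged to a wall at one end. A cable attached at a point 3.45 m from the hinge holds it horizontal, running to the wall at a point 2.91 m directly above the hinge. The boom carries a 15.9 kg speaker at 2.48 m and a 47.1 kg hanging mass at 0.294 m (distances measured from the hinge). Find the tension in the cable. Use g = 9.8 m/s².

Take moments about the hinge.
Beam weight: 24 × 9.8 = 235.2 N down at 2.385 m → arm 2.385 m, τ = 235.2 × 2.385 = 561 N·m clockwise.
Speaker: 15.9 × 9.8 = 155.8 N down at 2.48 m → arm 2.48 m, τ = 155.8 × 2.48 = 386.4 N·m clockwise.
Hanging mass: 47.1 × 9.8 = 461.6 N down at 0.294 m → arm 0.294 m, τ = 461.6 × 0.294 = 135.7 N·m clockwise.
Total clockwise load moment = 1083 N·m.
The cable tension T acts at 3.45 m; only its component perpendicular to the boom, T sinθ, produces torque. sinθ = h/√(h²+d²) = 2.91/√(2.91²+3.45²) = 0.6447.
Balancing moments: T × 3.45 × 0.6447 = 1083, giving T = 1083 / 2.224 = 487 N.

T ≈ 487 N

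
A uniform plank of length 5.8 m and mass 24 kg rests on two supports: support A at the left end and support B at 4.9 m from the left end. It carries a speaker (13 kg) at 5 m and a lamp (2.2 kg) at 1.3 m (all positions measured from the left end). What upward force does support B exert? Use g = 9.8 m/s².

R_B ≈ 275 N

Choose support A as the axis so its reaction then has zero moment arm.
Beam weight: 24 × 9.8 = 235.2 N down at 2.9 m → arm 2.9 m, τ = 235.2 × 2.9 = 682.1 N·m clockwise.
Speaker: 13 × 9.8 = 127.4 N down at 5 m → arm 5 m, τ = 127.4 × 5 = 637 N·m clockwise.
Lamp: 2.2 × 9.8 = 21.56 N down at 1.3 m → arm 1.3 m, τ = 21.56 × 1.3 = 28.03 N·m clockwise.
Net load moment about support A = 1347 N·m clockwise.
Reaction R at support B is upward at 4.9 m, arm 4.9 m → moment R × 4.9 counterclockwise.
Setting net torque to zero: R × 4.9 = 1347 → R = 275 N.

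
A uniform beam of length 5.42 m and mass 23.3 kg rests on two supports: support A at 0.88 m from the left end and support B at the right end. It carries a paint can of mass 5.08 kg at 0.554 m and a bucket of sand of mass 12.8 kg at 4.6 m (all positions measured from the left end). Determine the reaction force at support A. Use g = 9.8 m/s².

Sum moments about support B (its reaction then has zero moment arm).
Beam weight: 23.3 × 9.8 = 228.3 N down at 2.71 m → arm 2.71 m, τ = 228.3 × 2.71 = 618.7 N·m counterclockwise.
Paint can: 5.08 × 9.8 = 49.78 N down at 0.554 m → arm 4.866 m, τ = 49.78 × 4.866 = 242.2 N·m counterclockwise.
Bucket of sand: 12.8 × 9.8 = 125.4 N down at 4.6 m → arm 0.82 m, τ = 125.4 × 0.82 = 102.8 N·m counterclockwise.
Net load moment about support B = 963.7 N·m counterclockwise.
Reaction R at support A is upward at 0.88 m, arm 4.54 m → moment R × 4.54 clockwise.
For rotational equilibrium, R × 4.54 = 963.7, so R = 212 N.

R_A ≈ 212 N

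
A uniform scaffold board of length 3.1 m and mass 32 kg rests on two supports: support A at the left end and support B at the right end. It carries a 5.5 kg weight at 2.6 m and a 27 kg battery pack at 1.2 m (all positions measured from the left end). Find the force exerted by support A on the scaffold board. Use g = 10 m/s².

Sum moments about support B (its reaction then has zero moment arm).
Beam weight: 32 × 10 = 320 N down at 1.55 m → arm 1.55 m, τ = 320 × 1.55 = 496 N·m counterclockwise.
Weight: 5.5 × 10 = 55 N down at 2.6 m → arm 0.5 m, τ = 55 × 0.5 = 27.5 N·m counterclockwise.
Battery pack: 27 × 10 = 270 N down at 1.2 m → arm 1.9 m, τ = 270 × 1.9 = 513 N·m counterclockwise.
Net load moment about support B = 1036 N·m counterclockwise.
Reaction R at support A is upward at 0 m, arm 3.1 m → moment R × 3.1 clockwise.
For rotational equilibrium, R × 3.1 = 1036, so R = 334 N.

R_A ≈ 334 N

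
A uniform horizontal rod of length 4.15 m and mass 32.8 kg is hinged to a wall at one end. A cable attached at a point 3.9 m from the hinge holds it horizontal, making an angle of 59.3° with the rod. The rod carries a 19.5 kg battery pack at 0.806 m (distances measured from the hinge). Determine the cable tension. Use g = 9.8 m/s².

T ≈ 245 N

Take moments about the hinge.
Beam weight: 32.8 × 9.8 = 321.4 N down at 2.075 m → arm 2.075 m, τ = 321.4 × 2.075 = 666.9 N·m clockwise.
Battery pack: 19.5 × 9.8 = 191.1 N down at 0.806 m → arm 0.806 m, τ = 191.1 × 0.806 = 154 N·m clockwise.
Total clockwise load moment = 820.9 N·m.
The cable tension T acts at 3.9 m; only its component perpendicular to the rod, T sinθ, produces torque. sin 59.3° = 0.8599.
Στ = 0 ⇒ T × 3.9 × 0.8599 = 820.9 ⇒ T = 820.9 / 3.354 = 245 N.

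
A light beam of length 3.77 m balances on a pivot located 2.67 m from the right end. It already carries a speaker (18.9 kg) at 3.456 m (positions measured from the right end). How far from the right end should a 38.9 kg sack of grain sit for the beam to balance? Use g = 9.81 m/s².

x ≈ 2.29 m from the right end

About the pivot (at 2.67 m from the right end):
Speaker: 18.9 × 9.81 = 185.4 N down at 3.456 m → arm 0.786 m, τ = 185.4 × 0.786 = 145.7 N·m counterclockwise.
Net moment of existing loads = 145.7 N·m counterclockwise.
The sack of grain weighs 38.9 × 9.81 = 381.6 N and must supply an equal clockwise moment, so its lever arm about the pivot is 145.7 / 381.6 = 0.382 m.
That puts it at 2.67 − 0.382 = 2.29 m from the right end.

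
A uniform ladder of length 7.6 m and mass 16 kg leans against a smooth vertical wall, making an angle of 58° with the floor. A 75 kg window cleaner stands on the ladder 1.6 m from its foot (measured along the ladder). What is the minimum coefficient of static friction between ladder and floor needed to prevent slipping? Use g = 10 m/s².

Choose the foot of the ladder as the axis so the floor normal and friction both act there and drop out.
Ladder weight 16×10 = 160 N acts at 3.8 m along the ladder; its horizontal arm is 3.8·cos58° = 2.014 m → τ = 322.2 N·m clockwise.
Window cleaner: 75×10 = 750 N at 1.6 m → arm 0.8479 m → τ = 635.9 N·m clockwise.
Wall normal N acts horizontally at the top; its moment arm is the height L sinθ = 7.6·sin58° = 6.445 m, counterclockwise.
Στ = 0 ⇒ N × 6.445 = 958.1 ⇒ N = 148.7 N.
ΣFx = 0 ⇒ f = N_wall = 148.7 N. ΣFy = 0 ⇒ N_floor = 910 N.
μ_min = f / N_floor = 148.7 / 910 = 0.163.

μ_min ≈ 0.163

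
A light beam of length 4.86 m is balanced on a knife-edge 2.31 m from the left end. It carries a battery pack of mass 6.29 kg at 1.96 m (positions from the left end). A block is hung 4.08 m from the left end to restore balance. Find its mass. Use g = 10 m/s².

Taking torques about the knife-edge (at 2.31 m from the left end):
Battery pack: 6.29 × 10 = 62.9 N down at 1.96 m → arm 0.35 m, τ = 62.9 × 0.35 = 22.01 N·m counterclockwise.
Net moment of known loads = 22.01 N·m counterclockwise.
An unknown mass m at 4.08 m has arm 1.77 m; its moment is m·g·1.77 clockwise.
Balancing moments: m × 10 × 1.77 = 22.01, giving m = 22.01 / (10 × 1.77) = 1.24 kg.

m ≈ 1.24 kg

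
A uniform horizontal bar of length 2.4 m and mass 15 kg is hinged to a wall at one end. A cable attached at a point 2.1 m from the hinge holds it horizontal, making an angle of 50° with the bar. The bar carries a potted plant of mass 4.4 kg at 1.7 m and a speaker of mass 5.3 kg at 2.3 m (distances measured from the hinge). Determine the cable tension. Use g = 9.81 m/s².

T ≈ 230 N

Choose the hinge as the axis so the unknown hinge reaction has zero arm there.
Beam weight: 15 × 9.81 = 147.2 N down at 1.2 m → arm 1.2 m, τ = 147.2 × 1.2 = 176.6 N·m clockwise.
Potted plant: 4.4 × 9.81 = 43.16 N down at 1.7 m → arm 1.7 m, τ = 43.16 × 1.7 = 73.37 N·m clockwise.
Speaker: 5.3 × 9.81 = 51.99 N down at 2.3 m → arm 2.3 m, τ = 51.99 × 2.3 = 119.6 N·m clockwise.
Total clockwise load moment = 369.6 N·m.
The cable tension T acts at 2.1 m; only its component perpendicular to the bar, T sinθ, produces torque. sin 50° = 0.766.
Setting net torque to zero: T × 2.1 × 0.766 = 369.6 → T = 369.6 / 1.609 = 230 N.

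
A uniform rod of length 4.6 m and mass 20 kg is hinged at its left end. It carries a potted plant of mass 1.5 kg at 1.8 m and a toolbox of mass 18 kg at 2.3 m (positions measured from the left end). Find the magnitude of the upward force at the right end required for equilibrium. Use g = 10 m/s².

F ≈ 196 N

Choose the left end as the axis so the unknown pivot reaction has zero arm there.
Beam weight: 20 × 10 = 200 N down at 2.3 m → arm 2.3 m, τ = 200 × 2.3 = 460 N·m clockwise.
Potted plant: 1.5 × 10 = 15 N down at 1.8 m → arm 1.8 m, τ = 15 × 1.8 = 27 N·m clockwise.
Toolbox: 18 × 10 = 180 N down at 2.3 m → arm 2.3 m, τ = 180 × 2.3 = 414 N·m clockwise.
Net moment of the loads = 901 N·m clockwise.
The upward force F acts at the right end, arm 4.6 m, giving F × 4.6 counterclockwise.
Στ = 0 ⇒ F × 4.6 = 901 ⇒ F = 901 / 4.6 = 196 N.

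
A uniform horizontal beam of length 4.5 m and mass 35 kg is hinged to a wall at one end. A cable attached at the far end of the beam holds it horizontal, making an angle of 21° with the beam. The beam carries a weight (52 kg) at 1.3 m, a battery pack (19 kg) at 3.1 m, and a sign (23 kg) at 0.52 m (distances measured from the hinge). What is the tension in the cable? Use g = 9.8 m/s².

T ≈ 1320 N

Taking torques about the hinge:
Beam weight: 35 × 9.8 = 343 N down at 2.25 m → arm 2.25 m, τ = 343 × 2.25 = 771.8 N·m clockwise.
Weight: 52 × 9.8 = 509.6 N down at 1.3 m → arm 1.3 m, τ = 509.6 × 1.3 = 662.5 N·m clockwise.
Battery pack: 19 × 9.8 = 186.2 N down at 3.1 m → arm 3.1 m, τ = 186.2 × 3.1 = 577.2 N·m clockwise.
Sign: 23 × 9.8 = 225.4 N down at 0.52 m → arm 0.52 m, τ = 225.4 × 0.52 = 117.2 N·m clockwise.
Total clockwise load moment = 2129 N·m.
The cable tension T acts at 4.5 m; only its component perpendicular to the beam, T sinθ, produces torque. sin 21° = 0.3584.
Στ = 0 ⇒ T × 4.5 × 0.3584 = 2129 ⇒ T = 2129 / 1.613 = 1320 N.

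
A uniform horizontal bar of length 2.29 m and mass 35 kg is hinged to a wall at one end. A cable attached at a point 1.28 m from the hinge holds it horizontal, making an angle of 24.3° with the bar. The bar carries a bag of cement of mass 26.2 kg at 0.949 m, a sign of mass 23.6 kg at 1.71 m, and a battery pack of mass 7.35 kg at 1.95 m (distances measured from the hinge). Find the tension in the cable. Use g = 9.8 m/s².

T ≈ 2230 N

Taking torques about the hinge:
Beam weight: 35 × 9.8 = 343 N down at 1.145 m → arm 1.145 m, τ = 343 × 1.145 = 392.7 N·m clockwise.
Bag of cement: 26.2 × 9.8 = 256.8 N down at 0.949 m → arm 0.949 m, τ = 256.8 × 0.949 = 243.7 N·m clockwise.
Sign: 23.6 × 9.8 = 231.3 N down at 1.71 m → arm 1.71 m, τ = 231.3 × 1.71 = 395.5 N·m clockwise.
Battery pack: 7.35 × 9.8 = 72.03 N down at 1.95 m → arm 1.95 m, τ = 72.03 × 1.95 = 140.5 N·m clockwise.
Total clockwise load moment = 1172 N·m.
The cable tension T acts at 1.28 m; only its component perpendicular to the bar, T sinθ, produces torque. sin 24.3° = 0.4115.
Setting net torque to zero: T × 1.28 × 0.4115 = 1172 → T = 1172 / 0.5267 = 2230 N.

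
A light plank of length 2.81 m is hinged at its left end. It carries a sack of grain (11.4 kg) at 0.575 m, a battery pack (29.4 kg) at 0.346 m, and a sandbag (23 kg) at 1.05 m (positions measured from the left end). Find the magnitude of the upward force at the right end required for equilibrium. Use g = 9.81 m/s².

F ≈ 143 N

About the left end:
Sack of grain: 11.4 × 9.81 = 111.8 N down at 0.575 m → arm 0.575 m, τ = 111.8 × 0.575 = 64.28 N·m clockwise.
Battery pack: 29.4 × 9.81 = 288.4 N down at 0.346 m → arm 0.346 m, τ = 288.4 × 0.346 = 99.79 N·m clockwise.
Sandbag: 23 × 9.81 = 225.6 N down at 1.05 m → arm 1.05 m, τ = 225.6 × 1.05 = 236.9 N·m clockwise.
Net moment of the loads = 401 N·m clockwise.
The upward force F acts at the right end, arm 2.81 m, giving F × 2.81 counterclockwise.
Στ = 0 ⇒ F × 2.81 = 401 ⇒ F = 401 / 2.81 = 143 N.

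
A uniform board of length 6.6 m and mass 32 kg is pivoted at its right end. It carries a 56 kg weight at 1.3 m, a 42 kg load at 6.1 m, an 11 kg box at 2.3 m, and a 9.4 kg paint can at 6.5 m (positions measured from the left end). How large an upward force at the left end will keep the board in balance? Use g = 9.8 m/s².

F ≈ 700 N

About the right end:
Beam weight: 32 × 9.8 = 313.6 N down at 3.3 m → arm 3.3 m, τ = 313.6 × 3.3 = 1035 N·m counterclockwise.
Weight: 56 × 9.8 = 548.8 N down at 1.3 m → arm 5.3 m, τ = 548.8 × 5.3 = 2909 N·m counterclockwise.
Load: 42 × 9.8 = 411.6 N down at 6.1 m → arm 0.5 m, τ = 411.6 × 0.5 = 205.8 N·m counterclockwise.
Box: 11 × 9.8 = 107.8 N down at 2.3 m → arm 4.3 m, τ = 107.8 × 4.3 = 463.5 N·m counterclockwise.
Paint can: 9.4 × 9.8 = 92.12 N down at 6.5 m → arm 0.1 m, τ = 92.12 × 0.1 = 9.212 N·m counterclockwise.
Net moment of the loads = 4623 N·m counterclockwise.
The upward force F acts at the left end, arm 6.6 m, giving F × 6.6 clockwise.
Balancing moments: F × 6.6 = 4623, giving F = 4623 / 6.6 = 700 N.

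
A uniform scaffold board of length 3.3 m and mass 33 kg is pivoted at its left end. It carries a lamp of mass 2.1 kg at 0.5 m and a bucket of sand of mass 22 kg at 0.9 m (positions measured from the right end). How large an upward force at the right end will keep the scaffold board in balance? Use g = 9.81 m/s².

Taking torques about the left end:
Beam weight: 33 × 9.81 = 323.7 N down at 1.65 m → arm 1.65 m, τ = 323.7 × 1.65 = 534.1 N·m clockwise.
Lamp: 2.1 × 9.81 = 20.6 N down at 0.5 m → arm 2.8 m, τ = 20.6 × 2.8 = 57.68 N·m clockwise.
Bucket of sand: 22 × 9.81 = 215.8 N down at 0.9 m → arm 2.4 m, τ = 215.8 × 2.4 = 517.9 N·m clockwise.
Net moment of the loads = 1110 N·m clockwise.
The upward force F acts at the right end, arm 3.3 m, giving F × 3.3 counterclockwise.
For rotational equilibrium, F × 3.3 = 1110, so F = 1110 / 3.3 = 336 N.

F ≈ 336 N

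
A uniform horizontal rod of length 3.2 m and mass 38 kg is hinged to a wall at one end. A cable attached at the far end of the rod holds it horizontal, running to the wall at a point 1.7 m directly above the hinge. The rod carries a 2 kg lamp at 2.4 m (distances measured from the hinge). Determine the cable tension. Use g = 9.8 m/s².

Choose the hinge as the axis so the unknown hinge reaction has zero arm there.
Beam weight: 38 × 9.8 = 372.4 N down at 1.6 m → arm 1.6 m, τ = 372.4 × 1.6 = 595.8 N·m clockwise.
Lamp: 2 × 9.8 = 19.6 N down at 2.4 m → arm 2.4 m, τ = 19.6 × 2.4 = 47.04 N·m clockwise.
Total clockwise load moment = 642.8 N·m.
The cable tension T acts at 3.2 m; only its component perpendicular to the rod, T sinθ, produces torque. sinθ = h/√(h²+d²) = 1.7/√(1.7²+3.2²) = 0.4692.
Setting net torque to zero: T × 3.2 × 0.4692 = 642.8 → T = 642.8 / 1.501 = 428 N.

T ≈ 428 N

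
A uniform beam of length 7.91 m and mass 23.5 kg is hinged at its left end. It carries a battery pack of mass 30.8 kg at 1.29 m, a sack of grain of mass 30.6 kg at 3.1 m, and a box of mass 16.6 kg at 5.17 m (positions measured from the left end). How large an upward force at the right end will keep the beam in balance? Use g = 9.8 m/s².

F ≈ 388 N

Sum moments about the left end (the unknown pivot reaction has zero arm there).
Beam weight: 23.5 × 9.8 = 230.3 N down at 3.955 m → arm 3.955 m, τ = 230.3 × 3.955 = 910.8 N·m clockwise.
Battery pack: 30.8 × 9.8 = 301.8 N down at 1.29 m → arm 1.29 m, τ = 301.8 × 1.29 = 389.3 N·m clockwise.
Sack of grain: 30.6 × 9.8 = 299.9 N down at 3.1 m → arm 3.1 m, τ = 299.9 × 3.1 = 929.7 N·m clockwise.
Box: 16.6 × 9.8 = 162.7 N down at 5.17 m → arm 5.17 m, τ = 162.7 × 5.17 = 841.2 N·m clockwise.
Net moment of the loads = 3071 N·m clockwise.
The upward force F acts at the right end, arm 7.91 m, giving F × 7.91 counterclockwise.
Balancing moments: F × 7.91 = 3071, giving F = 3071 / 7.91 = 388 N.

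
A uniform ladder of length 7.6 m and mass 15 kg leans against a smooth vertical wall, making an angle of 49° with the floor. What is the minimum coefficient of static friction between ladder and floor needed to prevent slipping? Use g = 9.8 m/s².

μ_min ≈ 0.435

About the foot of the ladder:
Ladder weight 15×9.8 = 147 N acts at 3.8 m along the ladder; its horizontal arm is 3.8·cos49° = 2.493 m → τ = 366.5 N·m clockwise.
Wall normal N acts horizontally at the top; its moment arm is the height L sinθ = 7.6·sin49° = 5.736 m, counterclockwise.
For rotational equilibrium, N × 5.736 = 366.5, so N = 63.89 N.
ΣFx = 0 ⇒ f = N_wall = 63.89 N. ΣFy = 0 ⇒ N_floor = 147 N.
μ_min = f / N_floor = 63.89 / 147 = 0.435.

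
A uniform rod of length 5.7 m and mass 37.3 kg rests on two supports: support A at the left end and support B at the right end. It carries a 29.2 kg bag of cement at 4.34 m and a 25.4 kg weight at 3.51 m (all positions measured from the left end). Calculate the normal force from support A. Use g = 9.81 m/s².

R_A ≈ 347 N

Take moments about support B.
Beam weight: 37.3 × 9.81 = 365.9 N down at 2.85 m → arm 2.85 m, τ = 365.9 × 2.85 = 1043 N·m counterclockwise.
Bag of cement: 29.2 × 9.81 = 286.5 N down at 4.34 m → arm 1.36 m, τ = 286.5 × 1.36 = 389.6 N·m counterclockwise.
Weight: 25.4 × 9.81 = 249.2 N down at 3.51 m → arm 2.19 m, τ = 249.2 × 2.19 = 545.7 N·m counterclockwise.
Net load moment about support B = 1978 N·m counterclockwise.
Reaction R at support A is upward at 0 m, arm 5.7 m → moment R × 5.7 clockwise.
Στ = 0 ⇒ R × 5.7 = 1978 ⇒ R = 347 N.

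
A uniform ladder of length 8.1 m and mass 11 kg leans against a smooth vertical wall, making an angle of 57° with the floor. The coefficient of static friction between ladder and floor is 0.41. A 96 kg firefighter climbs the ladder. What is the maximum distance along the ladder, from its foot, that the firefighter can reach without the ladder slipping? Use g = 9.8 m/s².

d ≈ 5.24 m

Choose the foot of the ladder as the axis so the floor normal and friction both act there and drop out.
Ladder weight 11×9.8 = 107.8 N acts at 4.05 m along the ladder; its horizontal arm is 4.05·cos57° = 2.206 m → τ = 237.8 N·m clockwise.
Firefighter weight 96×9.8 = 940.8 N at distance d → arm d·cos57° → τ = 940.8·d·0.5446 clockwise.
Wall normal N at the top has arm L sinθ = 6.793 m counterclockwise, so Στ = 0 gives N·6.793 = 237.8 + 512.4·d.
ΣFy = 0 ⇒ N_floor = 1049 N, so the maximum friction is μ_s·N_floor = 0.41×1049 = 430.1 N. ΣFx = 0 ⇒ N_wall = f, so at the slipping point N = 430.1 N.
Substituting: 430.1×6.793 = 237.8 + 512.4·d ⇒ d = (2922 − 237.8) / 512.4 = 5.24 m.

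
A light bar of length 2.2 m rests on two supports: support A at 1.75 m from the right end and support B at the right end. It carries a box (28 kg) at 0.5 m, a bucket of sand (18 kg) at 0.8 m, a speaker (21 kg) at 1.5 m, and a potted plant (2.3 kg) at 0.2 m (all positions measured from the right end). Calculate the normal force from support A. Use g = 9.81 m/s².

R_A ≈ 338 N

Take moments about support B.
Box: 28 × 9.81 = 274.7 N down at 0.5 m → arm 0.5 m, τ = 274.7 × 0.5 = 137.3 N·m counterclockwise.
Bucket of sand: 18 × 9.81 = 176.6 N down at 0.8 m → arm 0.8 m, τ = 176.6 × 0.8 = 141.3 N·m counterclockwise.
Speaker: 21 × 9.81 = 206 N down at 1.5 m → arm 1.5 m, τ = 206 × 1.5 = 309 N·m counterclockwise.
Potted plant: 2.3 × 9.81 = 22.56 N down at 0.2 m → arm 0.2 m, τ = 22.56 × 0.2 = 4.512 N·m counterclockwise.
Net load moment about support B = 592.1 N·m counterclockwise.
Reaction R at support A is upward at 1.75 m, arm 1.75 m → moment R × 1.75 clockwise.
Balancing moments: R × 1.75 = 592.1, giving R = 338 N.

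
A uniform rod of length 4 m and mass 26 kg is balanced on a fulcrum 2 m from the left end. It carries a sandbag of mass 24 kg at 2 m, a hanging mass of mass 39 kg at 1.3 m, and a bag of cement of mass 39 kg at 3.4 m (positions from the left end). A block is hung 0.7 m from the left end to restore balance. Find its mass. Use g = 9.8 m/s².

m ≈ 21 kg

Take moments about the fulcrum (at 2 m from the left end).
Beam weight: acts at the fulcrum, moment arm 0 → no torque.
Sandbag: acts at the fulcrum, moment arm 0 → no torque.
Hanging mass: 39 × 9.8 = 382.2 N down at 1.3 m → arm 0.7 m, τ = 382.2 × 0.7 = 267.5 N·m counterclockwise.
Bag of cement: 39 × 9.8 = 382.2 N down at 3.4 m → arm 1.4 m, τ = 382.2 × 1.4 = 535.1 N·m clockwise.
Net moment of known loads = 267.6 N·m clockwise.
An unknown mass m at 0.7 m has arm 1.3 m; its moment is m·g·1.3 counterclockwise.
Setting net torque to zero: m × 9.8 × 1.3 = 267.6 → m = 267.6 / (9.8 × 1.3) = 21 kg.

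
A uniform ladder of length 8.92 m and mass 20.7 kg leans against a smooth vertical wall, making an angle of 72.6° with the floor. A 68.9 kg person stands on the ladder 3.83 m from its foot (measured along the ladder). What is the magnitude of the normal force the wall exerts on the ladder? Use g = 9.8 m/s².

N_wall ≈ 123 N

Choose the foot of the ladder as the axis so the floor normal and friction both act there and drop out.
Ladder weight 20.7×9.8 = 202.9 N acts at 4.46 m along the ladder; its horizontal arm is 4.46·cos72.6° = 1.334 m → τ = 270.7 N·m clockwise.
Person: 68.9×9.8 = 675.2 N at 3.83 m → arm 1.145 m → τ = 773.1 N·m clockwise.
Wall normal N acts horizontally at the top; its moment arm is the height L sinθ = 8.92·sin72.6° = 8.512 m, counterclockwise.
Balancing moments: N × 8.512 = 1044, giving N = 123 N.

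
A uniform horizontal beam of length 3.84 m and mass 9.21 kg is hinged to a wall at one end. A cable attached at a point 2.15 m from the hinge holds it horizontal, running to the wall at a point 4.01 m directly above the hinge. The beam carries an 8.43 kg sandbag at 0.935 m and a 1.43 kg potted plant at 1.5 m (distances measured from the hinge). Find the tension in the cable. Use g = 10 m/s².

Sum moments about the hinge (the unknown hinge reaction has zero arm there).
Beam weight: 9.21 × 10 = 92.1 N down at 1.92 m → arm 1.92 m, τ = 92.1 × 1.92 = 176.8 N·m clockwise.
Sandbag: 8.43 × 10 = 84.3 N down at 0.935 m → arm 0.935 m, τ = 84.3 × 0.935 = 78.82 N·m clockwise.
Potted plant: 1.43 × 10 = 14.3 N down at 1.5 m → arm 1.5 m, τ = 14.3 × 1.5 = 21.45 N·m clockwise.
Total clockwise load moment = 277.1 N·m.
The cable tension T acts at 2.15 m; only its component perpendicular to the beam, T sinθ, produces torque. sinθ = h/√(h²+d²) = 4.01/√(4.01²+2.15²) = 0.8813.
Setting net torque to zero: T × 2.15 × 0.8813 = 277.1 → T = 277.1 / 1.895 = 146 N.

T ≈ 146 N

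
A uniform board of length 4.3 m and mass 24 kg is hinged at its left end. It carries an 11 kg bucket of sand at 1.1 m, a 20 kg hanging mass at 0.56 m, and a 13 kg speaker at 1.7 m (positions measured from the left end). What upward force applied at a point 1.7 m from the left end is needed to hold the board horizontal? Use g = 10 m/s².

Take moments about the left end.
Beam weight: 24 × 10 = 240 N down at 2.15 m → arm 2.15 m, τ = 240 × 2.15 = 516 N·m clockwise.
Bucket of sand: 11 × 10 = 110 N down at 1.1 m → arm 1.1 m, τ = 110 × 1.1 = 121 N·m clockwise.
Hanging mass: 20 × 10 = 200 N down at 0.56 m → arm 0.56 m, τ = 200 × 0.56 = 112 N·m clockwise.
Speaker: 13 × 10 = 130 N down at 1.7 m → arm 1.7 m, τ = 130 × 1.7 = 221 N·m clockwise.
Net moment of the loads = 970 N·m clockwise.
The upward force F acts at a point 1.7 m from the left end, arm 1.7 m, giving F × 1.7 counterclockwise.
Setting net torque to zero: F × 1.7 = 970 → F = 970 / 1.7 = 571 N.

F ≈ 571 N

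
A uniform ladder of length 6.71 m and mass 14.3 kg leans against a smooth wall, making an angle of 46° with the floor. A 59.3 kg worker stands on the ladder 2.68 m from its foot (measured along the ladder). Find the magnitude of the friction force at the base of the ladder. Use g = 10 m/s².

Choose the foot of the ladder as the axis so the floor normal and friction both act there and drop out.
Ladder weight 14.3×10 = 143 N acts at 3.355 m along the ladder; its horizontal arm is 3.355·cos46° = 2.331 m → τ = 333.3 N·m clockwise.
Worker: 59.3×10 = 593 N at 2.68 m → arm 1.862 m → τ = 1104 N·m clockwise.
Wall normal N acts horizontally at the top; its moment arm is the height L sinθ = 6.71·sin46° = 4.827 m, counterclockwise.
Setting net torque to zero: N × 4.827 = 1437 → N = 298 N.
ΣFx = 0: friction at the foot balances the wall's push, so f = N_wall = 298 N.

f ≈ 298 N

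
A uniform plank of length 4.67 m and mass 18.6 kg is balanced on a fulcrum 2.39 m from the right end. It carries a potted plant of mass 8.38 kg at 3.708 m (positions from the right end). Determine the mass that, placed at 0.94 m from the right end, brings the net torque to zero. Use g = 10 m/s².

Taking torques about the fulcrum (at 2.39 m from the right end):
Beam weight: 18.6 × 10 = 186 N down at 2.335 m → arm 0.055 m, τ = 186 × 0.055 = 10.23 N·m clockwise.
Potted plant: 8.38 × 10 = 83.8 N down at 3.708 m → arm 1.318 m, τ = 83.8 × 1.318 = 110.4 N·m counterclockwise.
Net moment of known loads = 100.2 N·m counterclockwise.
An unknown mass m at 0.94 m has arm 1.45 m; its moment is m·g·1.45 clockwise.
Balancing moments: m × 10 × 1.45 = 100.2, giving m = 100.2 / (10 × 1.45) = 6.91 kg.

m ≈ 6.91 kg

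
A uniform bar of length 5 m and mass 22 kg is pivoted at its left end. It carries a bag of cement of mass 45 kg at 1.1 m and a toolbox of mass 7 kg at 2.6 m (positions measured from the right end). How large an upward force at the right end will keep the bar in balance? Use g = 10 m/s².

F ≈ 495 N

Take moments about the left end.
Beam weight: 22 × 10 = 220 N down at 2.5 m → arm 2.5 m, τ = 220 × 2.5 = 550 N·m clockwise.
Bag of cement: 45 × 10 = 450 N down at 1.1 m → arm 3.9 m, τ = 450 × 3.9 = 1755 N·m clockwise.
Toolbox: 7 × 10 = 70 N down at 2.6 m → arm 2.4 m, τ = 70 × 2.4 = 168 N·m clockwise.
Net moment of the loads = 2473 N·m clockwise.
The upward force F acts at the right end, arm 5 m, giving F × 5 counterclockwise.
Στ = 0 ⇒ F × 5 = 2473 ⇒ F = 2473 / 5 = 495 N.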